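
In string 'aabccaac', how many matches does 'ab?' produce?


Pattern 'ab?' matches 'a' optionally followed by 'b'.
String: 'aabccaac'
Scanning left to right for 'a' then checking next char:
  Match 1: 'a' (a not followed by b)
  Match 2: 'ab' (a followed by b)
  Match 3: 'a' (a not followed by b)
  Match 4: 'a' (a not followed by b)
Total matches: 4

4


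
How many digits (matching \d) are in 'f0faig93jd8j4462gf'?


\d matches any digit 0-9.
Scanning 'f0faig93jd8j4462gf':
  pos 1: '0' -> DIGIT
  pos 6: '9' -> DIGIT
  pos 7: '3' -> DIGIT
  pos 10: '8' -> DIGIT
  pos 12: '4' -> DIGIT
  pos 13: '4' -> DIGIT
  pos 14: '6' -> DIGIT
  pos 15: '2' -> DIGIT
Digits found: ['0', '9', '3', '8', '4', '4', '6', '2']
Total: 8

8


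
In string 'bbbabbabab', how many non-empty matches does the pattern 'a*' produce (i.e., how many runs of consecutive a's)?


Pattern 'a*' matches zero or more a's. We want non-empty runs of consecutive a's.
String: 'bbbabbabab'
Walking through the string to find runs of a's:
  Run 1: positions 3-3 -> 'a'
  Run 2: positions 6-6 -> 'a'
  Run 3: positions 8-8 -> 'a'
Non-empty runs found: ['a', 'a', 'a']
Count: 3

3


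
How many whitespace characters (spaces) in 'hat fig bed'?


\s matches whitespace characters (spaces, tabs, etc.).
Text: 'hat fig bed'
This text has 3 words separated by spaces.
Number of spaces = number of words - 1 = 3 - 1 = 2

2


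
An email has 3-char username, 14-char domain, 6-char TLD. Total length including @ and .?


An email address has format: username@domain.tld
Username length: 3
'@' character: 1
Domain length: 14
'.' character: 1
TLD length: 6
Total = 3 + 1 + 14 + 1 + 6 = 25

25


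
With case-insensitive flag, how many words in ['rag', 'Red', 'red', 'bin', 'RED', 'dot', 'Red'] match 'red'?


Case-insensitive matching: compare each word's lowercase form to 'red'.
  'rag' -> lower='rag' -> no
  'Red' -> lower='red' -> MATCH
  'red' -> lower='red' -> MATCH
  'bin' -> lower='bin' -> no
  'RED' -> lower='red' -> MATCH
  'dot' -> lower='dot' -> no
  'Red' -> lower='red' -> MATCH
Matches: ['Red', 'red', 'RED', 'Red']
Count: 4

4


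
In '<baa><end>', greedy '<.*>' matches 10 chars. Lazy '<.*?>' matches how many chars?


Greedy '<.*>' tries to match as MUCH as possible.
Lazy '<.*?>' tries to match as LITTLE as possible.

String: '<baa><end>'
Greedy '<.*>' starts at first '<' and extends to the LAST '>': '<baa><end>' (10 chars)
Lazy '<.*?>' starts at first '<' and stops at the FIRST '>': '<baa>' (5 chars)

5


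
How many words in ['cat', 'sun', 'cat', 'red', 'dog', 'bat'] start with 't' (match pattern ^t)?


Pattern ^t anchors to start of word. Check which words begin with 't':
  'cat' -> no
  'sun' -> no
  'cat' -> no
  'red' -> no
  'dog' -> no
  'bat' -> no
Matching words: []
Count: 0

0


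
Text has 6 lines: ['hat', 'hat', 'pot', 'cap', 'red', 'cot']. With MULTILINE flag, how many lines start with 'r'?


With MULTILINE flag, ^ matches the start of each line.
Lines: ['hat', 'hat', 'pot', 'cap', 'red', 'cot']
Checking which lines start with 'r':
  Line 1: 'hat' -> no
  Line 2: 'hat' -> no
  Line 3: 'pot' -> no
  Line 4: 'cap' -> no
  Line 5: 'red' -> MATCH
  Line 6: 'cot' -> no
Matching lines: ['red']
Count: 1

1


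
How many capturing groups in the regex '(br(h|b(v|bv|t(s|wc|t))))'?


To count capturing groups, count each '(' that starts a group.
Pattern: '(br(h|b(v|bv|t(s|wc|t))))'
Walking through the pattern:
  Position 0: '(' -> group #1
  Position 3: '(' -> group #2
  Position 7: '(' -> group #3
  Position 14: '(' -> group #4
Total capturing groups: 4

4


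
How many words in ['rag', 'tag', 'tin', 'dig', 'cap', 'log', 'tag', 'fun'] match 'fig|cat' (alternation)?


Alternation 'fig|cat' matches either 'fig' or 'cat'.
Checking each word:
  'rag' -> no
  'tag' -> no
  'tin' -> no
  'dig' -> no
  'cap' -> no
  'log' -> no
  'tag' -> no
  'fun' -> no
Matches: []
Count: 0

0


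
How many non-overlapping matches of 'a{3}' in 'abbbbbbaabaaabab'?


Pattern 'a{3}' matches exactly 3 consecutive a's (greedy, non-overlapping).
String: 'abbbbbbaabaaabab'
Scanning for runs of a's:
  Run at pos 0: 'a' (length 1) -> 0 match(es)
  Run at pos 7: 'aa' (length 2) -> 0 match(es)
  Run at pos 10: 'aaa' (length 3) -> 1 match(es)
  Run at pos 14: 'a' (length 1) -> 0 match(es)
Matches found: ['aaa']
Total: 1

1


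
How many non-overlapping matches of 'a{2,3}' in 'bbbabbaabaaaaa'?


Pattern 'a{2,3}' matches between 2 and 3 consecutive a's (greedy).
String: 'bbbabbaabaaaaa'
Finding runs of a's and applying greedy matching:
  Run at pos 3: 'a' (length 1)
  Run at pos 6: 'aa' (length 2)
  Run at pos 9: 'aaaaa' (length 5)
Matches: ['aa', 'aaa', 'aa']
Count: 3

3


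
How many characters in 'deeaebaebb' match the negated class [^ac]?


Negated class [^ac] matches any char NOT in {a, c}
Scanning 'deeaebaebb':
  pos 0: 'd' -> MATCH
  pos 1: 'e' -> MATCH
  pos 2: 'e' -> MATCH
  pos 3: 'a' -> no (excluded)
  pos 4: 'e' -> MATCH
  pos 5: 'b' -> MATCH
  pos 6: 'a' -> no (excluded)
  pos 7: 'e' -> MATCH
  pos 8: 'b' -> MATCH
  pos 9: 'b' -> MATCH
Total matches: 8

8


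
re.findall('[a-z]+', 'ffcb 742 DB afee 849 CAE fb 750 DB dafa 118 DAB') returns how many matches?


Pattern '[a-z]+' finds one or more lowercase letters.
Text: 'ffcb 742 DB afee 849 CAE fb 750 DB dafa 118 DAB'
Scanning for matches:
  Match 1: 'ffcb'
  Match 2: 'afee'
  Match 3: 'fb'
  Match 4: 'dafa'
Total matches: 4

4


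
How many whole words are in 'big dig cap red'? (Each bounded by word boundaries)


Word boundaries (\b) mark the start/end of each word.
Text: 'big dig cap red'
Splitting by whitespace:
  Word 1: 'big'
  Word 2: 'dig'
  Word 3: 'cap'
  Word 4: 'red'
Total whole words: 4

4


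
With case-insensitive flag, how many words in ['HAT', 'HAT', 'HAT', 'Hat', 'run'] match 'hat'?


Case-insensitive matching: compare each word's lowercase form to 'hat'.
  'HAT' -> lower='hat' -> MATCH
  'HAT' -> lower='hat' -> MATCH
  'HAT' -> lower='hat' -> MATCH
  'Hat' -> lower='hat' -> MATCH
  'run' -> lower='run' -> no
Matches: ['HAT', 'HAT', 'HAT', 'Hat']
Count: 4

4


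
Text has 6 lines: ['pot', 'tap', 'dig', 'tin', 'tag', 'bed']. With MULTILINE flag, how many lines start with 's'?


With MULTILINE flag, ^ matches the start of each line.
Lines: ['pot', 'tap', 'dig', 'tin', 'tag', 'bed']
Checking which lines start with 's':
  Line 1: 'pot' -> no
  Line 2: 'tap' -> no
  Line 3: 'dig' -> no
  Line 4: 'tin' -> no
  Line 5: 'tag' -> no
  Line 6: 'bed' -> no
Matching lines: []
Count: 0

0


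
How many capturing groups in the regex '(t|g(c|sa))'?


To count capturing groups, count each '(' that starts a group.
Pattern: '(t|g(c|sa))'
Walking through the pattern:
  Position 0: '(' -> group #1
  Position 4: '(' -> group #2
Total capturing groups: 2

2


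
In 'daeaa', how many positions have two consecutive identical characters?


Looking for consecutive identical characters in 'daeaa':
  pos 0-1: 'd' vs 'a' -> different
  pos 1-2: 'a' vs 'e' -> different
  pos 2-3: 'e' vs 'a' -> different
  pos 3-4: 'a' vs 'a' -> MATCH ('aa')
Consecutive identical pairs: ['aa']
Count: 1

1


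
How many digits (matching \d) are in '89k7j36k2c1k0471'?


\d matches any digit 0-9.
Scanning '89k7j36k2c1k0471':
  pos 0: '8' -> DIGIT
  pos 1: '9' -> DIGIT
  pos 3: '7' -> DIGIT
  pos 5: '3' -> DIGIT
  pos 6: '6' -> DIGIT
  pos 8: '2' -> DIGIT
  pos 10: '1' -> DIGIT
  pos 12: '0' -> DIGIT
  pos 13: '4' -> DIGIT
  pos 14: '7' -> DIGIT
  pos 15: '1' -> DIGIT
Digits found: ['8', '9', '7', '3', '6', '2', '1', '0', '4', '7', '1']
Total: 11

11


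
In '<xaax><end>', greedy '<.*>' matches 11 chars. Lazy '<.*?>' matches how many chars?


Greedy '<.*>' tries to match as MUCH as possible.
Lazy '<.*?>' tries to match as LITTLE as possible.

String: '<xaax><end>'
Greedy '<.*>' starts at first '<' and extends to the LAST '>': '<xaax><end>' (11 chars)
Lazy '<.*?>' starts at first '<' and stops at the FIRST '>': '<xaax>' (6 chars)

6


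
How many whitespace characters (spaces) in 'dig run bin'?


\s matches whitespace characters (spaces, tabs, etc.).
Text: 'dig run bin'
This text has 3 words separated by spaces.
Number of spaces = number of words - 1 = 3 - 1 = 2

2


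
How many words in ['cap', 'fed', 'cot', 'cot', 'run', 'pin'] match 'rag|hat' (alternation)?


Alternation 'rag|hat' matches either 'rag' or 'hat'.
Checking each word:
  'cap' -> no
  'fed' -> no
  'cot' -> no
  'cot' -> no
  'run' -> no
  'pin' -> no
Matches: []
Count: 0

0


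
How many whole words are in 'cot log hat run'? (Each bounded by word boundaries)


Word boundaries (\b) mark the start/end of each word.
Text: 'cot log hat run'
Splitting by whitespace:
  Word 1: 'cot'
  Word 2: 'log'
  Word 3: 'hat'
  Word 4: 'run'
Total whole words: 4

4


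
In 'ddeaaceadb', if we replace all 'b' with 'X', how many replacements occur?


re.sub('b', 'X', text) replaces every occurrence of 'b' with 'X'.
Text: 'ddeaaceadb'
Scanning for 'b':
  pos 9: 'b' -> replacement #1
Total replacements: 1

1


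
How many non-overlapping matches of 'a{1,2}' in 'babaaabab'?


Pattern 'a{1,2}' matches between 1 and 2 consecutive a's (greedy).
String: 'babaaabab'
Finding runs of a's and applying greedy matching:
  Run at pos 1: 'a' (length 1)
  Run at pos 3: 'aaa' (length 3)
  Run at pos 7: 'a' (length 1)
Matches: ['a', 'aa', 'a', 'a']
Count: 4

4


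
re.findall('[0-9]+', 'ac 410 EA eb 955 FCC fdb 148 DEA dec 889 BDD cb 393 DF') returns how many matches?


Pattern '[0-9]+' finds one or more digits.
Text: 'ac 410 EA eb 955 FCC fdb 148 DEA dec 889 BDD cb 393 DF'
Scanning for matches:
  Match 1: '410'
  Match 2: '955'
  Match 3: '148'
  Match 4: '889'
  Match 5: '393'
Total matches: 5

5


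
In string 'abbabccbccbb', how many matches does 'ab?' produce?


Pattern 'ab?' matches 'a' optionally followed by 'b'.
String: 'abbabccbccbb'
Scanning left to right for 'a' then checking next char:
  Match 1: 'ab' (a followed by b)
  Match 2: 'ab' (a followed by b)
Total matches: 2

2


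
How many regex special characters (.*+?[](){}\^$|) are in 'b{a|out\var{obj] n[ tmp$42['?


Regex special characters are: . * + ? [ ] ( ) { } \ ^ $ |
Scanning 'b{a|out\var{obj] n[ tmp$42[':
  pos 1: '{' -> SPECIAL
  pos 3: '|' -> SPECIAL
  pos 7: '\' -> SPECIAL
  pos 11: '{' -> SPECIAL
  pos 15: ']' -> SPECIAL
  pos 18: '[' -> SPECIAL
  pos 23: '$' -> SPECIAL
  pos 26: '[' -> SPECIAL
Special chars found: ['{', '|', '\\', '{', ']', '[', '$', '[']
Total: 8

8


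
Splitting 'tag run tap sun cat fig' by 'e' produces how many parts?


Splitting by 'e' breaks the string at each occurrence of the separator.
Text: 'tag run tap sun cat fig'
Parts after split:
  Part 1: 'tag run tap sun cat fig'
Total parts: 1

1


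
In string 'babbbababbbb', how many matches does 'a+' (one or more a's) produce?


Pattern 'a+' matches one or more consecutive a's.
String: 'babbbababbbb'
Scanning for runs of a:
  Match 1: 'a' (length 1)
  Match 2: 'a' (length 1)
  Match 3: 'a' (length 1)
Total matches: 3

3


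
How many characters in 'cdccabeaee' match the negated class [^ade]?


Negated class [^ade] matches any char NOT in {a, d, e}
Scanning 'cdccabeaee':
  pos 0: 'c' -> MATCH
  pos 1: 'd' -> no (excluded)
  pos 2: 'c' -> MATCH
  pos 3: 'c' -> MATCH
  pos 4: 'a' -> no (excluded)
  pos 5: 'b' -> MATCH
  pos 6: 'e' -> no (excluded)
  pos 7: 'a' -> no (excluded)
  pos 8: 'e' -> no (excluded)
  pos 9: 'e' -> no (excluded)
Total matches: 4

4


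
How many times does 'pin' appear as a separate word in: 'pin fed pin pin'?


Scanning each word for exact match 'pin':
  Word 1: 'pin' -> MATCH
  Word 2: 'fed' -> no
  Word 3: 'pin' -> MATCH
  Word 4: 'pin' -> MATCH
Total matches: 3

3


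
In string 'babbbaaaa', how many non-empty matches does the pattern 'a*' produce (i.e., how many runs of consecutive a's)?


Pattern 'a*' matches zero or more a's. We want non-empty runs of consecutive a's.
String: 'babbbaaaa'
Walking through the string to find runs of a's:
  Run 1: positions 1-1 -> 'a'
  Run 2: positions 5-8 -> 'aaaa'
Non-empty runs found: ['a', 'aaaa']
Count: 2

2


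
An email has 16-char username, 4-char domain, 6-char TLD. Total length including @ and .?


An email address has format: username@domain.tld
Username length: 16
'@' character: 1
Domain length: 4
'.' character: 1
TLD length: 6
Total = 16 + 1 + 4 + 1 + 6 = 28

28


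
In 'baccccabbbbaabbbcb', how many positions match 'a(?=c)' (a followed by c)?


Lookahead 'a(?=c)' matches 'a' only when followed by 'c'.
String: 'baccccabbbbaabbbcb'
Checking each position where char is 'a':
  pos 1: 'a' -> MATCH (next='c')
  pos 6: 'a' -> no (next='b')
  pos 11: 'a' -> no (next='a')
  pos 12: 'a' -> no (next='b')
Matching positions: [1]
Count: 1

1


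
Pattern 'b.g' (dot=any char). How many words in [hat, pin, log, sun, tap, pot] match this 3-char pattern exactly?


Pattern 'b.g' means: starts with 'b', any single char, ends with 'g'.
Checking each word (must be exactly 3 chars):
  'hat' (len=3): no
  'pin' (len=3): no
  'log' (len=3): no
  'sun' (len=3): no
  'tap' (len=3): no
  'pot' (len=3): no
Matching words: []
Total: 0

0


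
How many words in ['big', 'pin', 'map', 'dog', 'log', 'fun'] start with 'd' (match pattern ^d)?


Pattern ^d anchors to start of word. Check which words begin with 'd':
  'big' -> no
  'pin' -> no
  'map' -> no
  'dog' -> MATCH (starts with 'd')
  'log' -> no
  'fun' -> no
Matching words: ['dog']
Count: 1

1


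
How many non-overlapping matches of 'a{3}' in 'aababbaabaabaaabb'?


Pattern 'a{3}' matches exactly 3 consecutive a's (greedy, non-overlapping).
String: 'aababbaabaabaaabb'
Scanning for runs of a's:
  Run at pos 0: 'aa' (length 2) -> 0 match(es)
  Run at pos 3: 'a' (length 1) -> 0 match(es)
  Run at pos 6: 'aa' (length 2) -> 0 match(es)
  Run at pos 9: 'aa' (length 2) -> 0 match(es)
  Run at pos 12: 'aaa' (length 3) -> 1 match(es)
Matches found: ['aaa']
Total: 1

1


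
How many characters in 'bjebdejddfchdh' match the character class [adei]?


Character class [adei] matches any of: {a, d, e, i}
Scanning string 'bjebdejddfchdh' character by character:
  pos 0: 'b' -> no
  pos 1: 'j' -> no
  pos 2: 'e' -> MATCH
  pos 3: 'b' -> no
  pos 4: 'd' -> MATCH
  pos 5: 'e' -> MATCH
  pos 6: 'j' -> no
  pos 7: 'd' -> MATCH
  pos 8: 'd' -> MATCH
  pos 9: 'f' -> no
  pos 10: 'c' -> no
  pos 11: 'h' -> no
  pos 12: 'd' -> MATCH
  pos 13: 'h' -> no
Total matches: 6

6


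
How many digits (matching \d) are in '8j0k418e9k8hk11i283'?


\d matches any digit 0-9.
Scanning '8j0k418e9k8hk11i283':
  pos 0: '8' -> DIGIT
  pos 2: '0' -> DIGIT
  pos 4: '4' -> DIGIT
  pos 5: '1' -> DIGIT
  pos 6: '8' -> DIGIT
  pos 8: '9' -> DIGIT
  pos 10: '8' -> DIGIT
  pos 13: '1' -> DIGIT
  pos 14: '1' -> DIGIT
  pos 16: '2' -> DIGIT
  pos 17: '8' -> DIGIT
  pos 18: '3' -> DIGIT
Digits found: ['8', '0', '4', '1', '8', '9', '8', '1', '1', '2', '8', '3']
Total: 12

12


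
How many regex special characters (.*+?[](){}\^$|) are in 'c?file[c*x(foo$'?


Regex special characters are: . * + ? [ ] ( ) { } \ ^ $ |
Scanning 'c?file[c*x(foo$':
  pos 1: '?' -> SPECIAL
  pos 6: '[' -> SPECIAL
  pos 8: '*' -> SPECIAL
  pos 10: '(' -> SPECIAL
  pos 14: '$' -> SPECIAL
Special chars found: ['?', '[', '*', '(', '$']
Total: 5

5


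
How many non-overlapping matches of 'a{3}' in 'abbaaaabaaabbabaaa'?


Pattern 'a{3}' matches exactly 3 consecutive a's (greedy, non-overlapping).
String: 'abbaaaabaaabbabaaa'
Scanning for runs of a's:
  Run at pos 0: 'a' (length 1) -> 0 match(es)
  Run at pos 3: 'aaaa' (length 4) -> 1 match(es)
  Run at pos 8: 'aaa' (length 3) -> 1 match(es)
  Run at pos 13: 'a' (length 1) -> 0 match(es)
  Run at pos 15: 'aaa' (length 3) -> 1 match(es)
Matches found: ['aaa', 'aaa', 'aaa']
Total: 3

3


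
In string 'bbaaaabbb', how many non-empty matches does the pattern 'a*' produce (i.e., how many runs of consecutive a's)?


Pattern 'a*' matches zero or more a's. We want non-empty runs of consecutive a's.
String: 'bbaaaabbb'
Walking through the string to find runs of a's:
  Run 1: positions 2-5 -> 'aaaa'
Non-empty runs found: ['aaaa']
Count: 1

1


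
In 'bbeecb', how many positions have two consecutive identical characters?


Looking for consecutive identical characters in 'bbeecb':
  pos 0-1: 'b' vs 'b' -> MATCH ('bb')
  pos 1-2: 'b' vs 'e' -> different
  pos 2-3: 'e' vs 'e' -> MATCH ('ee')
  pos 3-4: 'e' vs 'c' -> different
  pos 4-5: 'c' vs 'b' -> different
Consecutive identical pairs: ['bb', 'ee']
Count: 2

2


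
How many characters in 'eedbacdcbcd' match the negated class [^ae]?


Negated class [^ae] matches any char NOT in {a, e}
Scanning 'eedbacdcbcd':
  pos 0: 'e' -> no (excluded)
  pos 1: 'e' -> no (excluded)
  pos 2: 'd' -> MATCH
  pos 3: 'b' -> MATCH
  pos 4: 'a' -> no (excluded)
  pos 5: 'c' -> MATCH
  pos 6: 'd' -> MATCH
  pos 7: 'c' -> MATCH
  pos 8: 'b' -> MATCH
  pos 9: 'c' -> MATCH
  pos 10: 'd' -> MATCH
Total matches: 8

8


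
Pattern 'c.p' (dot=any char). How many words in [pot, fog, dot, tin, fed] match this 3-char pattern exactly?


Pattern 'c.p' means: starts with 'c', any single char, ends with 'p'.
Checking each word (must be exactly 3 chars):
  'pot' (len=3): no
  'fog' (len=3): no
  'dot' (len=3): no
  'tin' (len=3): no
  'fed' (len=3): no
Matching words: []
Total: 0

0


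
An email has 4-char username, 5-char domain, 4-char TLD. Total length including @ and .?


An email address has format: username@domain.tld
Username length: 4
'@' character: 1
Domain length: 5
'.' character: 1
TLD length: 4
Total = 4 + 1 + 5 + 1 + 4 = 15

15


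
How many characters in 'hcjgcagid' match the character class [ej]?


Character class [ej] matches any of: {e, j}
Scanning string 'hcjgcagid' character by character:
  pos 0: 'h' -> no
  pos 1: 'c' -> no
  pos 2: 'j' -> MATCH
  pos 3: 'g' -> no
  pos 4: 'c' -> no
  pos 5: 'a' -> no
  pos 6: 'g' -> no
  pos 7: 'i' -> no
  pos 8: 'd' -> no
Total matches: 1

1


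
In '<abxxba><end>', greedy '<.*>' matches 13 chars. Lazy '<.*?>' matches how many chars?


Greedy '<.*>' tries to match as MUCH as possible.
Lazy '<.*?>' tries to match as LITTLE as possible.

String: '<abxxba><end>'
Greedy '<.*>' starts at first '<' and extends to the LAST '>': '<abxxba><end>' (13 chars)
Lazy '<.*?>' starts at first '<' and stops at the FIRST '>': '<abxxba>' (8 chars)

8


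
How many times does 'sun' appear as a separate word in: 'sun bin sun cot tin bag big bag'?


Scanning each word for exact match 'sun':
  Word 1: 'sun' -> MATCH
  Word 2: 'bin' -> no
  Word 3: 'sun' -> MATCH
  Word 4: 'cot' -> no
  Word 5: 'tin' -> no
  Word 6: 'bag' -> no
  Word 7: 'big' -> no
  Word 8: 'bag' -> no
Total matches: 2

2


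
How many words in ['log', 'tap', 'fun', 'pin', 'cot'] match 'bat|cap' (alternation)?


Alternation 'bat|cap' matches either 'bat' or 'cap'.
Checking each word:
  'log' -> no
  'tap' -> no
  'fun' -> no
  'pin' -> no
  'cot' -> no
Matches: []
Count: 0

0


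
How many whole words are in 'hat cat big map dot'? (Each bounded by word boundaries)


Word boundaries (\b) mark the start/end of each word.
Text: 'hat cat big map dot'
Splitting by whitespace:
  Word 1: 'hat'
  Word 2: 'cat'
  Word 3: 'big'
  Word 4: 'map'
  Word 5: 'dot'
Total whole words: 5

5


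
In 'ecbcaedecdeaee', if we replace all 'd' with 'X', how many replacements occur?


re.sub('d', 'X', text) replaces every occurrence of 'd' with 'X'.
Text: 'ecbcaedecdeaee'
Scanning for 'd':
  pos 6: 'd' -> replacement #1
  pos 9: 'd' -> replacement #2
Total replacements: 2

2


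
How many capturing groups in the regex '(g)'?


To count capturing groups, count each '(' that starts a group.
Pattern: '(g)'
Walking through the pattern:
  Position 0: '(' -> group #1
Total capturing groups: 1

1


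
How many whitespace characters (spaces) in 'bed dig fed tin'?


\s matches whitespace characters (spaces, tabs, etc.).
Text: 'bed dig fed tin'
This text has 4 words separated by spaces.
Number of spaces = number of words - 1 = 4 - 1 = 3

3


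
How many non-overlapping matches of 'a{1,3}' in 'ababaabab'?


Pattern 'a{1,3}' matches between 1 and 3 consecutive a's (greedy).
String: 'ababaabab'
Finding runs of a's and applying greedy matching:
  Run at pos 0: 'a' (length 1)
  Run at pos 2: 'a' (length 1)
  Run at pos 4: 'aa' (length 2)
  Run at pos 7: 'a' (length 1)
Matches: ['a', 'a', 'aa', 'a']
Count: 4

4


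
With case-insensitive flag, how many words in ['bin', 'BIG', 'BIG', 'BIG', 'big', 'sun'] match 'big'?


Case-insensitive matching: compare each word's lowercase form to 'big'.
  'bin' -> lower='bin' -> no
  'BIG' -> lower='big' -> MATCH
  'BIG' -> lower='big' -> MATCH
  'BIG' -> lower='big' -> MATCH
  'big' -> lower='big' -> MATCH
  'sun' -> lower='sun' -> no
Matches: ['BIG', 'BIG', 'BIG', 'big']
Count: 4

4


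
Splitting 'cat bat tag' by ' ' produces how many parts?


Splitting by ' ' breaks the string at each occurrence of the separator.
Text: 'cat bat tag'
Parts after split:
  Part 1: 'cat'
  Part 2: 'bat'
  Part 3: 'tag'
Total parts: 3

3


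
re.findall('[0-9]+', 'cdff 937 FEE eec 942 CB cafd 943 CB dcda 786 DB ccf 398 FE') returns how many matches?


Pattern '[0-9]+' finds one or more digits.
Text: 'cdff 937 FEE eec 942 CB cafd 943 CB dcda 786 DB ccf 398 FE'
Scanning for matches:
  Match 1: '937'
  Match 2: '942'
  Match 3: '943'
  Match 4: '786'
  Match 5: '398'
Total matches: 5

5


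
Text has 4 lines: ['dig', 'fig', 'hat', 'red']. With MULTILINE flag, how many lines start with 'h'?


With MULTILINE flag, ^ matches the start of each line.
Lines: ['dig', 'fig', 'hat', 'red']
Checking which lines start with 'h':
  Line 1: 'dig' -> no
  Line 2: 'fig' -> no
  Line 3: 'hat' -> MATCH
  Line 4: 'red' -> no
Matching lines: ['hat']
Count: 1

1


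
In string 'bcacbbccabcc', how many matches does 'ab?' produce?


Pattern 'ab?' matches 'a' optionally followed by 'b'.
String: 'bcacbbccabcc'
Scanning left to right for 'a' then checking next char:
  Match 1: 'a' (a not followed by b)
  Match 2: 'ab' (a followed by b)
Total matches: 2

2


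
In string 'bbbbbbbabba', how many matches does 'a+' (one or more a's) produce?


Pattern 'a+' matches one or more consecutive a's.
String: 'bbbbbbbabba'
Scanning for runs of a:
  Match 1: 'a' (length 1)
  Match 2: 'a' (length 1)
Total matches: 2

2


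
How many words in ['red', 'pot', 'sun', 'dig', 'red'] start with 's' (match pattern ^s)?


Pattern ^s anchors to start of word. Check which words begin with 's':
  'red' -> no
  'pot' -> no
  'sun' -> MATCH (starts with 's')
  'dig' -> no
  'red' -> no
Matching words: ['sun']
Count: 1

1


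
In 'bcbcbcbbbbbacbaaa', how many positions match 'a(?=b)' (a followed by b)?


Lookahead 'a(?=b)' matches 'a' only when followed by 'b'.
String: 'bcbcbcbbbbbacbaaa'
Checking each position where char is 'a':
  pos 11: 'a' -> no (next='c')
  pos 14: 'a' -> no (next='a')
  pos 15: 'a' -> no (next='a')
Matching positions: []
Count: 0

0


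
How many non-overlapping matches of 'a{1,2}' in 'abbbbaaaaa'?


Pattern 'a{1,2}' matches between 1 and 2 consecutive a's (greedy).
String: 'abbbbaaaaa'
Finding runs of a's and applying greedy matching:
  Run at pos 0: 'a' (length 1)
  Run at pos 5: 'aaaaa' (length 5)
Matches: ['a', 'aa', 'aa', 'a']
Count: 4

4


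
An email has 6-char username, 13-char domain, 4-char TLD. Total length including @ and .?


An email address has format: username@domain.tld
Username length: 6
'@' character: 1
Domain length: 13
'.' character: 1
TLD length: 4
Total = 6 + 1 + 13 + 1 + 4 = 25

25


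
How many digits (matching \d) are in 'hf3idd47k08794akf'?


\d matches any digit 0-9.
Scanning 'hf3idd47k08794akf':
  pos 2: '3' -> DIGIT
  pos 6: '4' -> DIGIT
  pos 7: '7' -> DIGIT
  pos 9: '0' -> DIGIT
  pos 10: '8' -> DIGIT
  pos 11: '7' -> DIGIT
  pos 12: '9' -> DIGIT
  pos 13: '4' -> DIGIT
Digits found: ['3', '4', '7', '0', '8', '7', '9', '4']
Total: 8

8


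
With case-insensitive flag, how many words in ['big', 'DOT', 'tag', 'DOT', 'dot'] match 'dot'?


Case-insensitive matching: compare each word's lowercase form to 'dot'.
  'big' -> lower='big' -> no
  'DOT' -> lower='dot' -> MATCH
  'tag' -> lower='tag' -> no
  'DOT' -> lower='dot' -> MATCH
  'dot' -> lower='dot' -> MATCH
Matches: ['DOT', 'DOT', 'dot']
Count: 3

3


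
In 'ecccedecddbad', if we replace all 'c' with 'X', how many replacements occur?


re.sub('c', 'X', text) replaces every occurrence of 'c' with 'X'.
Text: 'ecccedecddbad'
Scanning for 'c':
  pos 1: 'c' -> replacement #1
  pos 2: 'c' -> replacement #2
  pos 3: 'c' -> replacement #3
  pos 7: 'c' -> replacement #4
Total replacements: 4

4


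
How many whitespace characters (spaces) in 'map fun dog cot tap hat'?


\s matches whitespace characters (spaces, tabs, etc.).
Text: 'map fun dog cot tap hat'
This text has 6 words separated by spaces.
Number of spaces = number of words - 1 = 6 - 1 = 5

5


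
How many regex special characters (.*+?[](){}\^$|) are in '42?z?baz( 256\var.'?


Regex special characters are: . * + ? [ ] ( ) { } \ ^ $ |
Scanning '42?z?baz( 256\var.':
  pos 2: '?' -> SPECIAL
  pos 4: '?' -> SPECIAL
  pos 8: '(' -> SPECIAL
  pos 13: '\' -> SPECIAL
  pos 17: '.' -> SPECIAL
Special chars found: ['?', '?', '(', '\\', '.']
Total: 5

5


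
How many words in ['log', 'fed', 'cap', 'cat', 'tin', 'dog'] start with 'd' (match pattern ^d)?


Pattern ^d anchors to start of word. Check which words begin with 'd':
  'log' -> no
  'fed' -> no
  'cap' -> no
  'cat' -> no
  'tin' -> no
  'dog' -> MATCH (starts with 'd')
Matching words: ['dog']
Count: 1

1


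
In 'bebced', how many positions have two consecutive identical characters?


Looking for consecutive identical characters in 'bebced':
  pos 0-1: 'b' vs 'e' -> different
  pos 1-2: 'e' vs 'b' -> different
  pos 2-3: 'b' vs 'c' -> different
  pos 3-4: 'c' vs 'e' -> different
  pos 4-5: 'e' vs 'd' -> different
Consecutive identical pairs: []
Count: 0

0


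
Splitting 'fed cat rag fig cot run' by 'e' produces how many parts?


Splitting by 'e' breaks the string at each occurrence of the separator.
Text: 'fed cat rag fig cot run'
Parts after split:
  Part 1: 'f'
  Part 2: 'd cat rag fig cot run'
Total parts: 2

2


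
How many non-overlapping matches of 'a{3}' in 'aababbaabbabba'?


Pattern 'a{3}' matches exactly 3 consecutive a's (greedy, non-overlapping).
String: 'aababbaabbabba'
Scanning for runs of a's:
  Run at pos 0: 'aa' (length 2) -> 0 match(es)
  Run at pos 3: 'a' (length 1) -> 0 match(es)
  Run at pos 6: 'aa' (length 2) -> 0 match(es)
  Run at pos 10: 'a' (length 1) -> 0 match(es)
  Run at pos 13: 'a' (length 1) -> 0 match(es)
Matches found: []
Total: 0

0


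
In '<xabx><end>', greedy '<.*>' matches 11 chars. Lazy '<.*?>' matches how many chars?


Greedy '<.*>' tries to match as MUCH as possible.
Lazy '<.*?>' tries to match as LITTLE as possible.

String: '<xabx><end>'
Greedy '<.*>' starts at first '<' and extends to the LAST '>': '<xabx><end>' (11 chars)
Lazy '<.*?>' starts at first '<' and stops at the FIRST '>': '<xabx>' (6 chars)

6


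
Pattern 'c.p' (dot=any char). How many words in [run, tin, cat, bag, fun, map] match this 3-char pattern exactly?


Pattern 'c.p' means: starts with 'c', any single char, ends with 'p'.
Checking each word (must be exactly 3 chars):
  'run' (len=3): no
  'tin' (len=3): no
  'cat' (len=3): no
  'bag' (len=3): no
  'fun' (len=3): no
  'map' (len=3): no
Matching words: []
Total: 0

0


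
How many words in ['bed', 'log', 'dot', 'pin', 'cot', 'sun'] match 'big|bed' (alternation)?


Alternation 'big|bed' matches either 'big' or 'bed'.
Checking each word:
  'bed' -> MATCH
  'log' -> no
  'dot' -> no
  'pin' -> no
  'cot' -> no
  'sun' -> no
Matches: ['bed']
Count: 1

1


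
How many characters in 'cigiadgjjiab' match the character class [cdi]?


Character class [cdi] matches any of: {c, d, i}
Scanning string 'cigiadgjjiab' character by character:
  pos 0: 'c' -> MATCH
  pos 1: 'i' -> MATCH
  pos 2: 'g' -> no
  pos 3: 'i' -> MATCH
  pos 4: 'a' -> no
  pos 5: 'd' -> MATCH
  pos 6: 'g' -> no
  pos 7: 'j' -> no
  pos 8: 'j' -> no
  pos 9: 'i' -> MATCH
  pos 10: 'a' -> no
  pos 11: 'b' -> no
Total matches: 5

5


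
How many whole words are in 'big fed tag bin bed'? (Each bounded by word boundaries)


Word boundaries (\b) mark the start/end of each word.
Text: 'big fed tag bin bed'
Splitting by whitespace:
  Word 1: 'big'
  Word 2: 'fed'
  Word 3: 'tag'
  Word 4: 'bin'
  Word 5: 'bed'
Total whole words: 5

5


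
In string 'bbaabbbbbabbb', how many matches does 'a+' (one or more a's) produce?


Pattern 'a+' matches one or more consecutive a's.
String: 'bbaabbbbbabbb'
Scanning for runs of a:
  Match 1: 'aa' (length 2)
  Match 2: 'a' (length 1)
Total matches: 2

2


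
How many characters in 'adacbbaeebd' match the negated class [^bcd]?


Negated class [^bcd] matches any char NOT in {b, c, d}
Scanning 'adacbbaeebd':
  pos 0: 'a' -> MATCH
  pos 1: 'd' -> no (excluded)
  pos 2: 'a' -> MATCH
  pos 3: 'c' -> no (excluded)
  pos 4: 'b' -> no (excluded)
  pos 5: 'b' -> no (excluded)
  pos 6: 'a' -> MATCH
  pos 7: 'e' -> MATCH
  pos 8: 'e' -> MATCH
  pos 9: 'b' -> no (excluded)
  pos 10: 'd' -> no (excluded)
Total matches: 5

5


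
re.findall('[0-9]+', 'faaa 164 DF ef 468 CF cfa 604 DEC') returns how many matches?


Pattern '[0-9]+' finds one or more digits.
Text: 'faaa 164 DF ef 468 CF cfa 604 DEC'
Scanning for matches:
  Match 1: '164'
  Match 2: '468'
  Match 3: '604'
Total matches: 3

3


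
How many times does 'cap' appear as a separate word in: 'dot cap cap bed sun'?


Scanning each word for exact match 'cap':
  Word 1: 'dot' -> no
  Word 2: 'cap' -> MATCH
  Word 3: 'cap' -> MATCH
  Word 4: 'bed' -> no
  Word 5: 'sun' -> no
Total matches: 2

2


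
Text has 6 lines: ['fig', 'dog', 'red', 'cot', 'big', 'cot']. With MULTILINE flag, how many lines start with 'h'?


With MULTILINE flag, ^ matches the start of each line.
Lines: ['fig', 'dog', 'red', 'cot', 'big', 'cot']
Checking which lines start with 'h':
  Line 1: 'fig' -> no
  Line 2: 'dog' -> no
  Line 3: 'red' -> no
  Line 4: 'cot' -> no
  Line 5: 'big' -> no
  Line 6: 'cot' -> no
Matching lines: []
Count: 0

0


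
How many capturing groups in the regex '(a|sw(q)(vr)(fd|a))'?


To count capturing groups, count each '(' that starts a group.
Pattern: '(a|sw(q)(vr)(fd|a))'
Walking through the pattern:
  Position 0: '(' -> group #1
  Position 5: '(' -> group #2
  Position 8: '(' -> group #3
  Position 12: '(' -> group #4
Total capturing groups: 4

4


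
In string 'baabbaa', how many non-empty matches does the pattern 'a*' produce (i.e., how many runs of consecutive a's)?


Pattern 'a*' matches zero or more a's. We want non-empty runs of consecutive a's.
String: 'baabbaa'
Walking through the string to find runs of a's:
  Run 1: positions 1-2 -> 'aa'
  Run 2: positions 5-6 -> 'aa'
Non-empty runs found: ['aa', 'aa']
Count: 2

2


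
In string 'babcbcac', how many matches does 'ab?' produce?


Pattern 'ab?' matches 'a' optionally followed by 'b'.
String: 'babcbcac'
Scanning left to right for 'a' then checking next char:
  Match 1: 'ab' (a followed by b)
  Match 2: 'a' (a not followed by b)
Total matches: 2

2


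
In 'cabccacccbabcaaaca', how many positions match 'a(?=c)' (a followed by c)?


Lookahead 'a(?=c)' matches 'a' only when followed by 'c'.
String: 'cabccacccbabcaaaca'
Checking each position where char is 'a':
  pos 1: 'a' -> no (next='b')
  pos 5: 'a' -> MATCH (next='c')
  pos 10: 'a' -> no (next='b')
  pos 13: 'a' -> no (next='a')
  pos 14: 'a' -> no (next='a')
  pos 15: 'a' -> MATCH (next='c')
Matching positions: [5, 15]
Count: 2

2


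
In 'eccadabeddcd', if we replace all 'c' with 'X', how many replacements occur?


re.sub('c', 'X', text) replaces every occurrence of 'c' with 'X'.
Text: 'eccadabeddcd'
Scanning for 'c':
  pos 1: 'c' -> replacement #1
  pos 2: 'c' -> replacement #2
  pos 10: 'c' -> replacement #3
Total replacements: 3

3


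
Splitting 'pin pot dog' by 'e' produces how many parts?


Splitting by 'e' breaks the string at each occurrence of the separator.
Text: 'pin pot dog'
Parts after split:
  Part 1: 'pin pot dog'
Total parts: 1

1


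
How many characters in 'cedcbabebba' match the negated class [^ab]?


Negated class [^ab] matches any char NOT in {a, b}
Scanning 'cedcbabebba':
  pos 0: 'c' -> MATCH
  pos 1: 'e' -> MATCH
  pos 2: 'd' -> MATCH
  pos 3: 'c' -> MATCH
  pos 4: 'b' -> no (excluded)
  pos 5: 'a' -> no (excluded)
  pos 6: 'b' -> no (excluded)
  pos 7: 'e' -> MATCH
  pos 8: 'b' -> no (excluded)
  pos 9: 'b' -> no (excluded)
  pos 10: 'a' -> no (excluded)
Total matches: 5

5


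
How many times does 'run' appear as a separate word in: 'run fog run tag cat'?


Scanning each word for exact match 'run':
  Word 1: 'run' -> MATCH
  Word 2: 'fog' -> no
  Word 3: 'run' -> MATCH
  Word 4: 'tag' -> no
  Word 5: 'cat' -> no
Total matches: 2

2


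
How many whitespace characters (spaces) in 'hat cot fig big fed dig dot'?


\s matches whitespace characters (spaces, tabs, etc.).
Text: 'hat cot fig big fed dig dot'
This text has 7 words separated by spaces.
Number of spaces = number of words - 1 = 7 - 1 = 6

6


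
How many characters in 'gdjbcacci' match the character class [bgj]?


Character class [bgj] matches any of: {b, g, j}
Scanning string 'gdjbcacci' character by character:
  pos 0: 'g' -> MATCH
  pos 1: 'd' -> no
  pos 2: 'j' -> MATCH
  pos 3: 'b' -> MATCH
  pos 4: 'c' -> no
  pos 5: 'a' -> no
  pos 6: 'c' -> no
  pos 7: 'c' -> no
  pos 8: 'i' -> no
Total matches: 3

3


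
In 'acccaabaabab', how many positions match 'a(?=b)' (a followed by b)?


Lookahead 'a(?=b)' matches 'a' only when followed by 'b'.
String: 'acccaabaabab'
Checking each position where char is 'a':
  pos 0: 'a' -> no (next='c')
  pos 4: 'a' -> no (next='a')
  pos 5: 'a' -> MATCH (next='b')
  pos 7: 'a' -> no (next='a')
  pos 8: 'a' -> MATCH (next='b')
  pos 10: 'a' -> MATCH (next='b')
Matching positions: [5, 8, 10]
Count: 3

3


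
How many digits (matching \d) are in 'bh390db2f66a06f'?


\d matches any digit 0-9.
Scanning 'bh390db2f66a06f':
  pos 2: '3' -> DIGIT
  pos 3: '9' -> DIGIT
  pos 4: '0' -> DIGIT
  pos 7: '2' -> DIGIT
  pos 9: '6' -> DIGIT
  pos 10: '6' -> DIGIT
  pos 12: '0' -> DIGIT
  pos 13: '6' -> DIGIT
Digits found: ['3', '9', '0', '2', '6', '6', '0', '6']
Total: 8

8


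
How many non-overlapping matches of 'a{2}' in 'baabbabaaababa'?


Pattern 'a{2}' matches exactly 2 consecutive a's (greedy, non-overlapping).
String: 'baabbabaaababa'
Scanning for runs of a's:
  Run at pos 1: 'aa' (length 2) -> 1 match(es)
  Run at pos 5: 'a' (length 1) -> 0 match(es)
  Run at pos 7: 'aaa' (length 3) -> 1 match(es)
  Run at pos 11: 'a' (length 1) -> 0 match(es)
  Run at pos 13: 'a' (length 1) -> 0 match(es)
Matches found: ['aa', 'aa']
Total: 2

2


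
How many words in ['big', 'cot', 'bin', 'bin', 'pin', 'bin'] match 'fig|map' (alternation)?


Alternation 'fig|map' matches either 'fig' or 'map'.
Checking each word:
  'big' -> no
  'cot' -> no
  'bin' -> no
  'bin' -> no
  'pin' -> no
  'bin' -> no
Matches: []
Count: 0

0


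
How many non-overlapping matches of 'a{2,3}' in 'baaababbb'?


Pattern 'a{2,3}' matches between 2 and 3 consecutive a's (greedy).
String: 'baaababbb'
Finding runs of a's and applying greedy matching:
  Run at pos 1: 'aaa' (length 3)
  Run at pos 5: 'a' (length 1)
Matches: ['aaa']
Count: 1

1


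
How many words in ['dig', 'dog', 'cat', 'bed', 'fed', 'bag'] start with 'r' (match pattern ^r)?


Pattern ^r anchors to start of word. Check which words begin with 'r':
  'dig' -> no
  'dog' -> no
  'cat' -> no
  'bed' -> no
  'fed' -> no
  'bag' -> no
Matching words: []
Count: 0

0


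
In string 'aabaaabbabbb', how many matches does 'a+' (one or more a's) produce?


Pattern 'a+' matches one or more consecutive a's.
String: 'aabaaabbabbb'
Scanning for runs of a:
  Match 1: 'aa' (length 2)
  Match 2: 'aaa' (length 3)
  Match 3: 'a' (length 1)
Total matches: 3

3


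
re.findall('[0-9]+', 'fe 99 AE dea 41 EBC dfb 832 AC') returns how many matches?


Pattern '[0-9]+' finds one or more digits.
Text: 'fe 99 AE dea 41 EBC dfb 832 AC'
Scanning for matches:
  Match 1: '99'
  Match 2: '41'
  Match 3: '832'
Total matches: 3

3


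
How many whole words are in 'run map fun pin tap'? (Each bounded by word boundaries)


Word boundaries (\b) mark the start/end of each word.
Text: 'run map fun pin tap'
Splitting by whitespace:
  Word 1: 'run'
  Word 2: 'map'
  Word 3: 'fun'
  Word 4: 'pin'
  Word 5: 'tap'
Total whole words: 5

5


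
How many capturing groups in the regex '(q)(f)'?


To count capturing groups, count each '(' that starts a group.
Pattern: '(q)(f)'
Walking through the pattern:
  Position 0: '(' -> group #1
  Position 3: '(' -> group #2
Total capturing groups: 2

2


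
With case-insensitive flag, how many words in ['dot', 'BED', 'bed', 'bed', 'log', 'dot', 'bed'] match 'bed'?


Case-insensitive matching: compare each word's lowercase form to 'bed'.
  'dot' -> lower='dot' -> no
  'BED' -> lower='bed' -> MATCH
  'bed' -> lower='bed' -> MATCH
  'bed' -> lower='bed' -> MATCH
  'log' -> lower='log' -> no
  'dot' -> lower='dot' -> no
  'bed' -> lower='bed' -> MATCH
Matches: ['BED', 'bed', 'bed', 'bed']
Count: 4

4


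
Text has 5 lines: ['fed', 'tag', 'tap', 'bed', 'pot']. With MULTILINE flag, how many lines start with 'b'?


With MULTILINE flag, ^ matches the start of each line.
Lines: ['fed', 'tag', 'tap', 'bed', 'pot']
Checking which lines start with 'b':
  Line 1: 'fed' -> no
  Line 2: 'tag' -> no
  Line 3: 'tap' -> no
  Line 4: 'bed' -> MATCH
  Line 5: 'pot' -> no
Matching lines: ['bed']
Count: 1

1


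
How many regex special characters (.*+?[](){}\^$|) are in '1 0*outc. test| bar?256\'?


Regex special characters are: . * + ? [ ] ( ) { } \ ^ $ |
Scanning '1 0*outc. test| bar?256\':
  pos 3: '*' -> SPECIAL
  pos 8: '.' -> SPECIAL
  pos 14: '|' -> SPECIAL
  pos 19: '?' -> SPECIAL
  pos 23: '\' -> SPECIAL
Special chars found: ['*', '.', '|', '?', '\\']
Total: 5

5


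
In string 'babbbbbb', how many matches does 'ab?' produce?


Pattern 'ab?' matches 'a' optionally followed by 'b'.
String: 'babbbbbb'
Scanning left to right for 'a' then checking next char:
  Match 1: 'ab' (a followed by b)
Total matches: 1

1


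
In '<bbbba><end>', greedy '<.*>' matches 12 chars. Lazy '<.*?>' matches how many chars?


Greedy '<.*>' tries to match as MUCH as possible.
Lazy '<.*?>' tries to match as LITTLE as possible.

String: '<bbbba><end>'
Greedy '<.*>' starts at first '<' and extends to the LAST '>': '<bbbba><end>' (12 chars)
Lazy '<.*?>' starts at first '<' and stops at the FIRST '>': '<bbbba>' (7 chars)

7


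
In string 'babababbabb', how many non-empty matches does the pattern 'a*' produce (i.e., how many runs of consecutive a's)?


Pattern 'a*' matches zero or more a's. We want non-empty runs of consecutive a's.
String: 'babababbabb'
Walking through the string to find runs of a's:
  Run 1: positions 1-1 -> 'a'
  Run 2: positions 3-3 -> 'a'
  Run 3: positions 5-5 -> 'a'
  Run 4: positions 8-8 -> 'a'
Non-empty runs found: ['a', 'a', 'a', 'a']
Count: 4

4


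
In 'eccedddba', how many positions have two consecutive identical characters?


Looking for consecutive identical characters in 'eccedddba':
  pos 0-1: 'e' vs 'c' -> different
  pos 1-2: 'c' vs 'c' -> MATCH ('cc')
  pos 2-3: 'c' vs 'e' -> different
  pos 3-4: 'e' vs 'd' -> different
  pos 4-5: 'd' vs 'd' -> MATCH ('dd')
  pos 5-6: 'd' vs 'd' -> MATCH ('dd')
  pos 6-7: 'd' vs 'b' -> different
  pos 7-8: 'b' vs 'a' -> different
Consecutive identical pairs: ['cc', 'dd', 'dd']
Count: 3

3


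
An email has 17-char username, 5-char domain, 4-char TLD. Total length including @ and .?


An email address has format: username@domain.tld
Username length: 17
'@' character: 1
Domain length: 5
'.' character: 1
TLD length: 4
Total = 17 + 1 + 5 + 1 + 4 = 28

28
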